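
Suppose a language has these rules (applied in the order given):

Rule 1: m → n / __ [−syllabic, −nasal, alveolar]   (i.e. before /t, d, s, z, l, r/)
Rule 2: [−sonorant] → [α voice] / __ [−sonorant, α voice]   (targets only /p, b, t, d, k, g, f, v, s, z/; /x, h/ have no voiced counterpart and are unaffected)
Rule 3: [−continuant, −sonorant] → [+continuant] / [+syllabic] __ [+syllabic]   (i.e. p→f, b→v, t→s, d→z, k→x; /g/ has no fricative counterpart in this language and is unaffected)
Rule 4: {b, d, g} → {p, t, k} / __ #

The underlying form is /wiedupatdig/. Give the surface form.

Rule 1 (nasal place assimilation): no segment meets the environment; /wiedupatdig/ is unchanged.
Rule 2 (regressive voicing assimilation): /t/ precedes the voiced obstruent /d/, so it voices to [d] by assimilation. /wiedupatdig/ → wiedupaddig.
Rule 3 (intervocalic spirantization): /d/ is a stop between vowels /e/ and /u/, so it spirantizes to the fricative [z]. /p/ is a stop between vowels /u/ and /a/, so it spirantizes to the fricative [f]. /wiedupaddig/ → wiezufaddig.
Rule 4 (final devoicing): /g/ is a voiced stop in word-final position, so it devoices to [k]. /wiezufaddig/ → wiezufaddik.

wiezufaddik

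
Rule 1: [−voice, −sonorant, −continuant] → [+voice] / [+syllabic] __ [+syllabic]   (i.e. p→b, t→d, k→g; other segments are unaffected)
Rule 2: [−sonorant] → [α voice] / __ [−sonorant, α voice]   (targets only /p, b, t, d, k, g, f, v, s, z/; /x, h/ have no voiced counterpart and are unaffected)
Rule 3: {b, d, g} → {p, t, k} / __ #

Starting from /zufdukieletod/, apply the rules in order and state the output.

zuvdugieledot

Rule 1 (intervocalic voicing): /k/ is a voiceless stop between vowels /u/ and /i/, so it voices to [g]. /t/ is a voiceless stop between vowels /e/ and /o/, so it voices to [d]. /zufdukieletod/ → zufdugieledod.
Rule 2 (regressive voicing assimilation): /f/ precedes the voiced obstruent /d/, so it voices to [v] by assimilation. /zufdugieledod/ → zuvdugieledod.
Rule 3 (final devoicing): /d/ is a voiced stop in word-final position, so it devoices to [t]. /zuvdugieledod/ → zuvdugieledot.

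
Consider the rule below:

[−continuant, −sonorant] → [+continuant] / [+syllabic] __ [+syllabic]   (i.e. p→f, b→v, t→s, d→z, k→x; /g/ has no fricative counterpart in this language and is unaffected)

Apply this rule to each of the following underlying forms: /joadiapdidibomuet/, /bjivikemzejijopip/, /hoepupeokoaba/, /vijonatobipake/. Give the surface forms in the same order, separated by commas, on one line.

joaziapdizivomuet, bjivixemzejijofip, hoefufeoxoava, vijonasovifaxe

/joadiapdidibomuet/: /d/ is a stop between vowels /a/ and /i/, so it spirantizes to the fricative [z]. /d/ is a stop between vowels /i/ and /i/, so it spirantizes to the fricative [z]. /b/ is a stop between vowels /i/ and /o/, so it spirantizes to the fricative [v]. → [joaziapdizivomuet].
/bjivikemzejijopip/: /k/ is a stop between vowels /i/ and /e/, so it spirantizes to the fricative [x]. /p/ is a stop between vowels /o/ and /i/, so it spirantizes to the fricative [f]. → [bjivixemzejijofip].
/hoepupeokoaba/: /p/ is a stop between vowels /e/ and /u/, so it spirantizes to the fricative [f]. /p/ is a stop between vowels /u/ and /e/, so it spirantizes to the fricative [f]. /k/ is a stop between vowels /o/ and /o/, so it spirantizes to the fricative [x]. /b/ is a stop between vowels /a/ and /a/, so it spirantizes to the fricative [v]. → [hoefufeoxoava].
/vijonatobipake/: /t/ is a stop between vowels /a/ and /o/, so it spirantizes to the fricative [s]. /b/ is a stop between vowels /o/ and /i/, so it spirantizes to the fricative [v]. /p/ is a stop between vowels /i/ and /a/, so it spirantizes to the fricative [f]. /k/ is a stop between vowels /a/ and /e/, so it spirantizes to the fricative [x]. → [vijonasovifaxe].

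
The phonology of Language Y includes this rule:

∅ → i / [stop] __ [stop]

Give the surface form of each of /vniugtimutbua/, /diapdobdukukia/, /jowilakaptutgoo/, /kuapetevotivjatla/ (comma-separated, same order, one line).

/vniugtimutbua/: /g/ and /t/ form a stop–stop cluster, so [i] is inserted between them. /t/ and /b/ form a stop–stop cluster, so [i] is inserted between them. → [vniugitimutibua].
/diapdobdukukia/: /p/ and /d/ form a stop–stop cluster, so [i] is inserted between them. /b/ and /d/ form a stop–stop cluster, so [i] is inserted between them. → [diapidobidukukia].
/jowilakaptutgoo/: /p/ and /t/ form a stop–stop cluster, so [i] is inserted between them. /t/ and /g/ form a stop–stop cluster, so [i] is inserted between them. → [jowilakapitutigoo].
/kuapetevotivjatla/: the rule's environment is not met; surfaces unchanged as [kuapetevotivjatla].

vniugitimutibua, diapidobidukukia, jowilakapitutigoo, kuapetevotivjatla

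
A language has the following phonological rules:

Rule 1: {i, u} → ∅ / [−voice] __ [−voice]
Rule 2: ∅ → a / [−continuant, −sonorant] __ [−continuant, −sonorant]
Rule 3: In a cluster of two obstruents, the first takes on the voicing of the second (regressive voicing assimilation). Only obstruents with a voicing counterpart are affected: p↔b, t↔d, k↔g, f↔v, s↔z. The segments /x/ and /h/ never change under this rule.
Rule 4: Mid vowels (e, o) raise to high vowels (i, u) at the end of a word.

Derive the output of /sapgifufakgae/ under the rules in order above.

Rule 1 (high vowel syncope): /u/ is a high vowel flanked by voiceless consonants /f/ and /f/, so it deletes. /sapgifufakgae/ → sapgiffakgae.
Rule 2 (stop-cluster a-epenthesis): /p/ and /g/ form a stop–stop cluster, so [a] is inserted between them. /k/ and /g/ form a stop–stop cluster, so [a] is inserted between them. /sapgiffakgae/ → sapagiffakagae.
Rule 3 (regressive voicing assimilation): no segment meets the environment; /sapagiffakagae/ is unchanged.
Rule 4 (final vowel raising): /e/ is a mid vowel in word-final position, so it raises to [i]. /sapagiffakagae/ → sapagiffakagai.

sapagiffakagai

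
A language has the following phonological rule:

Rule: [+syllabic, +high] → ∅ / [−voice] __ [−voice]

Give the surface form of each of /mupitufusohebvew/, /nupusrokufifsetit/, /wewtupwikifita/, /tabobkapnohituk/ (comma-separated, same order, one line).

/mupitufusohebvew/: /i/ is a high vowel flanked by voiceless consonants /p/ and /t/, so it deletes. /u/ is a high vowel flanked by voiceless consonants /t/ and /f/, so it deletes. /u/ is a high vowel flanked by voiceless consonants /f/ and /s/, so it deletes. → [muptfsohebvew].
/nupusrokufifsetit/: /u/ is a high vowel flanked by voiceless consonants /p/ and /s/, so it deletes. /u/ is a high vowel flanked by voiceless consonants /k/ and /f/, so it deletes. /i/ is a high vowel flanked by voiceless consonants /f/ and /f/, so it deletes. /i/ is a high vowel flanked by voiceless consonants /t/ and /t/, so it deletes. → [nupsrokffsett].
/wewtupwikifita/: /u/ is a high vowel flanked by voiceless consonants /t/ and /p/, so it deletes. /i/ is a high vowel flanked by voiceless consonants /k/ and /f/, so it deletes. /i/ is a high vowel flanked by voiceless consonants /f/ and /t/, so it deletes. → [wewtpwikfta].
/tabobkapnohituk/: /i/ is a high vowel flanked by voiceless consonants /h/ and /t/, so it deletes. /u/ is a high vowel flanked by voiceless consonants /t/ and /k/, so it deletes. → [tabobkapnohtk].

muptfsohebvew, nupsrokffsett, wewtpwikfta, tabobkapnohtk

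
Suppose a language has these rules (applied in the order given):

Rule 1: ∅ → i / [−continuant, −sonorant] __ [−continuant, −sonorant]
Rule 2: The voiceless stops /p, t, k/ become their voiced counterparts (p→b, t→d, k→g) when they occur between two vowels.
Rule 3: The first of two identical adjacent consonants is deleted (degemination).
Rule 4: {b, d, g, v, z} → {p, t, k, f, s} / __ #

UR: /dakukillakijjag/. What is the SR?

dagugilagijak

Rule 1 (stop-cluster i-epenthesis): no segment meets the environment; /dakukillakijjag/ is unchanged.
Rule 2 (intervocalic voicing): /k/ is a voiceless stop between vowels /a/ and /u/, so it voices to [g]. /k/ is a voiceless stop between vowels /u/ and /i/, so it voices to [g]. /k/ is a voiceless stop between vowels /a/ and /i/, so it voices to [g]. /dakukillakijjag/ → dagugillagijjag.
Rule 3 (degemination): /ll/ is a geminate; the first /l/ deletes. /jj/ is a geminate; the first /j/ deletes. /dagugillagijjag/ → dagugilagijag.
Rule 4 (final devoicing): /g/ is a voiced obstruent in word-final position, so it devoices to [k]. /dagugilagijag/ → dagugilagijak.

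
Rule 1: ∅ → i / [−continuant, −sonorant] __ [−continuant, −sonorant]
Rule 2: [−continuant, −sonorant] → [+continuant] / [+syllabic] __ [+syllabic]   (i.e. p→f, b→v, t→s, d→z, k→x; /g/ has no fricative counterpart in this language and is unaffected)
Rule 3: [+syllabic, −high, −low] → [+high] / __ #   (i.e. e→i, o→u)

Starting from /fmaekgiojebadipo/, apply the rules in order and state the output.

Rule 1 (stop-cluster i-epenthesis): /k/ and /g/ form a stop–stop cluster, so [i] is inserted between them. /fmaekgiojebadipo/ → fmaekigiojebadipo.
Rule 2 (intervocalic spirantization): /k/ is a stop between vowels /e/ and /i/, so it spirantizes to the fricative [x]. /b/ is a stop between vowels /e/ and /a/, so it spirantizes to the fricative [v]. /d/ is a stop between vowels /a/ and /i/, so it spirantizes to the fricative [z]. /p/ is a stop between vowels /i/ and /o/, so it spirantizes to the fricative [f]. /fmaekigiojebadipo/ → fmaexigiojevazifo.
Rule 3 (final vowel raising): /o/ is a mid vowel in word-final position, so it raises to [u]. /fmaexigiojevazifo/ → fmaexigiojevazifu.

fmaexigiojevazifu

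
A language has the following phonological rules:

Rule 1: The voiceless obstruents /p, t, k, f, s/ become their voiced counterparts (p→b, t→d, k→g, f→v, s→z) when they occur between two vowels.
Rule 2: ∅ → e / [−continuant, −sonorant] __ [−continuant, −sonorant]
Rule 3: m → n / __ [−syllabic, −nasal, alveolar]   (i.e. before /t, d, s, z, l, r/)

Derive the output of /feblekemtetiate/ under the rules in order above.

feblegentediade

Rule 1 (intervocalic voicing): /k/ is a voiceless obstruent between vowels /e/ and /e/, so it voices to [g]. /t/ is a voiceless obstruent between vowels /e/ and /i/, so it voices to [d]. /t/ is a voiceless obstruent between vowels /a/ and /e/, so it voices to [d]. /feblekemtetiate/ → feblegemtediade.
Rule 2 (stop-cluster e-epenthesis): no segment meets the environment; /feblegemtediade/ is unchanged.
Rule 3 (nasal place assimilation): /m/ precedes the alveolar consonant /t/, so it assimilates in place to [n]. /feblegemtediade/ → feblegentediade.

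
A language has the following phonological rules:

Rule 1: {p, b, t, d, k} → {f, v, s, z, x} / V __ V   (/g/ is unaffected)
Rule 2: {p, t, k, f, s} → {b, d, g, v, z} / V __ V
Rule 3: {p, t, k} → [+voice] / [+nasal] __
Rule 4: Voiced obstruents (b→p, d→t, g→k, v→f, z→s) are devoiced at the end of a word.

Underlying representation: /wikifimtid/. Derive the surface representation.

Rule 1 (intervocalic spirantization): /k/ is a stop between vowels /i/ and /i/, so it spirantizes to the fricative [x]. /wikifimtid/ → wixifimtid.
Rule 2 (intervocalic voicing): /f/ is a voiceless obstruent between vowels /i/ and /i/, so it voices to [v]. /wixifimtid/ → wixivimtid.
Rule 3 (post-nasal voicing): /t/ is a voiceless stop immediately after the nasal /m/, so it voices to [d]. /wixivimtid/ → wixivimdid.
Rule 4 (final devoicing): /d/ is a voiced obstruent in word-final position, so it devoices to [t]. /wixivimdid/ → wixivimdit.

wixivimdit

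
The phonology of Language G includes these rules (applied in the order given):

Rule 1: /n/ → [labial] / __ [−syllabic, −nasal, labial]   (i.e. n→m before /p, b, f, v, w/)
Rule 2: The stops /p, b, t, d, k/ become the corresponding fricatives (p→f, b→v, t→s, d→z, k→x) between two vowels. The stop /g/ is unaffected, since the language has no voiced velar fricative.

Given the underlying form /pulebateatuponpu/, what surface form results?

pulevaseasufompu

Rule 1 (nasal place assimilation): /n/ precedes the labial consonant /p/, so it assimilates in place to [m]. /pulebateatuponpu/ → pulebateatupompu.
Rule 2 (intervocalic spirantization): /b/ is a stop between vowels /e/ and /a/, so it spirantizes to the fricative [v]. /t/ is a stop between vowels /a/ and /e/, so it spirantizes to the fricative [s]. /t/ is a stop between vowels /a/ and /u/, so it spirantizes to the fricative [s]. /p/ is a stop between vowels /u/ and /o/, so it spirantizes to the fricative [f]. /pulebateatupompu/ → pulevaseasufompu.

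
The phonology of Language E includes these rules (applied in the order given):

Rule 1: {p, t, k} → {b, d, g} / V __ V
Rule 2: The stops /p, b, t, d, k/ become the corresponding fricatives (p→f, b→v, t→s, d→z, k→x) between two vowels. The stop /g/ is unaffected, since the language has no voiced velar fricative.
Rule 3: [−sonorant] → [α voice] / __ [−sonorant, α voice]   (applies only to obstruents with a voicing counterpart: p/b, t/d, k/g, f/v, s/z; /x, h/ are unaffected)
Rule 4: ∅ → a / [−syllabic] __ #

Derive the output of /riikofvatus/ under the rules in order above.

riigovvazusa

Rule 1 (intervocalic voicing): /k/ is a voiceless stop between vowels /i/ and /o/, so it voices to [g]. /t/ is a voiceless stop between vowels /a/ and /u/, so it voices to [d]. /riikofvatus/ → riigofvadus.
Rule 2 (intervocalic spirantization): /d/ is a stop between vowels /a/ and /u/, so it spirantizes to the fricative [z]. /riigofvadus/ → riigofvazus.
Rule 3 (regressive voicing assimilation): /f/ precedes the voiced obstruent /v/, so it voices to [v] by assimilation. /riigofvazus/ → riigovvazus.
Rule 4 (final a-epenthesis): the form ends in the consonant /s/, so [a] is inserted word-finally. /riigovvazus/ → riigovvazusa.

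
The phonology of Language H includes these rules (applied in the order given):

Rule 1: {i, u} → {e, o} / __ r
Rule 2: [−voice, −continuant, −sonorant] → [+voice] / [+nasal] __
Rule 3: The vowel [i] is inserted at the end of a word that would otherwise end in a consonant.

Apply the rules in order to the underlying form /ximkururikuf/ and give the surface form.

Rule 1 (pre-rhotic lowering): /u/ is a high vowel immediately before /r/, so it lowers to [o]. /u/ is a high vowel immediately before /r/, so it lowers to [o]. /ximkururikuf/ → ximkororikuf.
Rule 2 (post-nasal voicing): /k/ is a voiceless stop immediately after the nasal /m/, so it voices to [g]. /ximkororikuf/ → ximgororikuf.
Rule 3 (final i-epenthesis): the form ends in the consonant /f/, so [i] is inserted word-finally. /ximgororikuf/ → ximgororikufi.

ximgororikufi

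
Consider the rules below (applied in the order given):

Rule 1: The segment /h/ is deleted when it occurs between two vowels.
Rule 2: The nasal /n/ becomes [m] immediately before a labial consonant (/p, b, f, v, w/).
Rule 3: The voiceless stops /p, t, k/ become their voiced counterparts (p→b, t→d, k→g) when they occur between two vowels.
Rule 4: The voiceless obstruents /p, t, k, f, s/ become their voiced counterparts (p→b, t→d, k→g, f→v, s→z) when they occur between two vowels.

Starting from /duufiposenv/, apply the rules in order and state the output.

duuvibozemv

Rule 1 (intervocalic h-deletion): no segment meets the environment; /duufiposenv/ is unchanged.
Rule 2 (nasal place assimilation): /n/ precedes the labial consonant /v/, so it assimilates in place to [m]. /duufiposenv/ → duufiposemv.
Rule 3 (intervocalic voicing): /p/ is a voiceless stop between vowels /i/ and /o/, so it voices to [b]. /duufiposemv/ → duufibosemv.
Rule 4 (intervocalic voicing): /f/ is a voiceless obstruent between vowels /u/ and /i/, so it voices to [v]. /s/ is a voiceless obstruent between vowels /o/ and /e/, so it voices to [z]. /duufibosemv/ → duuvibozemv.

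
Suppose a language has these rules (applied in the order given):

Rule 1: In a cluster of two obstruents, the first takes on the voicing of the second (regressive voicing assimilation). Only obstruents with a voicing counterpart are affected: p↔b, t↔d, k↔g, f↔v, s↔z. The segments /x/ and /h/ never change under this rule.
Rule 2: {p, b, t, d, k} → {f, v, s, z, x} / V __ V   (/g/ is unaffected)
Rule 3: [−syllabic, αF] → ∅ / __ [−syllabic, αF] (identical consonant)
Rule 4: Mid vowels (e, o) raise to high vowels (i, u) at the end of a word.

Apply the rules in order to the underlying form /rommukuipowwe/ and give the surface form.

Rule 1 (regressive voicing assimilation): no segment meets the environment; /rommukuipowwe/ is unchanged.
Rule 2 (intervocalic spirantization): /k/ is a stop between vowels /u/ and /u/, so it spirantizes to the fricative [x]. /p/ is a stop between vowels /i/ and /o/, so it spirantizes to the fricative [f]. /rommukuipowwe/ → rommuxuifowwe.
Rule 3 (degemination): /mm/ is a geminate; the first /m/ deletes. /ww/ is a geminate; the first /w/ deletes. /rommuxuifowwe/ → romuxuifowe.
Rule 4 (final vowel raising): /e/ is a mid vowel in word-final position, so it raises to [i]. /romuxuifowe/ → romuxuifowi.

romuxuifowi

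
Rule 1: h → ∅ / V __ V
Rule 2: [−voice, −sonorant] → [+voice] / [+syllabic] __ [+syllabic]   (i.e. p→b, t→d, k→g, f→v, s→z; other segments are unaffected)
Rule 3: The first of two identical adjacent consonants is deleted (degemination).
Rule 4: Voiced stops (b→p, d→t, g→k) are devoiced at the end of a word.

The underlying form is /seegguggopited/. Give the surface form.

seegugobidet

Rule 1 (intervocalic h-deletion): no segment meets the environment; /seegguggopited/ is unchanged.
Rule 2 (intervocalic voicing): /p/ is a voiceless obstruent between vowels /o/ and /i/, so it voices to [b]. /t/ is a voiceless obstruent between vowels /i/ and /e/, so it voices to [d]. /seegguggopited/ → seegguggobided.
Rule 3 (degemination): /gg/ is a geminate; the first /g/ deletes. /gg/ is a geminate; the first /g/ deletes. /seegguggobided/ → seegugobided.
Rule 4 (final devoicing): /d/ is a voiced stop in word-final position, so it devoices to [t]. /seegugobided/ → seegugobidet.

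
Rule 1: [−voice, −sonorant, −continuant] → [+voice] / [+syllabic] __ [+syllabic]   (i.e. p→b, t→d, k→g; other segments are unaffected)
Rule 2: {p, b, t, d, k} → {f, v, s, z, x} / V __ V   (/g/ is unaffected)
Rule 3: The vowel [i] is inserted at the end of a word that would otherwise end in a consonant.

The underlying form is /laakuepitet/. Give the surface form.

Rule 1 (intervocalic voicing): /k/ is a voiceless stop between vowels /a/ and /u/, so it voices to [g]. /p/ is a voiceless stop between vowels /e/ and /i/, so it voices to [b]. /t/ is a voiceless stop between vowels /i/ and /e/, so it voices to [d]. /laakuepitet/ → laaguebidet.
Rule 2 (intervocalic spirantization): /b/ is a stop between vowels /e/ and /i/, so it spirantizes to the fricative [v]. /d/ is a stop between vowels /i/ and /e/, so it spirantizes to the fricative [z]. /laaguebidet/ → laaguevizet.
Rule 3 (final i-epenthesis): the form ends in the consonant /t/, so [i] is inserted word-finally. /laaguevizet/ → laaguevizeti.

laaguevizeti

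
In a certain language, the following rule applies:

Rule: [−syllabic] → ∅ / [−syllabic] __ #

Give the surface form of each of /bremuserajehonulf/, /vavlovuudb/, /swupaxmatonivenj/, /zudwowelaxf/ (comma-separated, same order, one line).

bremuserajehonul, vavlovuud, swupaxmatoniven, zudwowelax

/bremuserajehonulf/: /f/ is the second consonant of a word-final cluster /lf/, so it deletes. → [bremuserajehonul].
/vavlovuudb/: /b/ is the second consonant of a word-final cluster /db/, so it deletes. → [vavlovuud].
/swupaxmatonivenj/: /j/ is the second consonant of a word-final cluster /nj/, so it deletes. → [swupaxmatoniven].
/zudwowelaxf/: /f/ is the second consonant of a word-final cluster /xf/, so it deletes. → [zudwowelax].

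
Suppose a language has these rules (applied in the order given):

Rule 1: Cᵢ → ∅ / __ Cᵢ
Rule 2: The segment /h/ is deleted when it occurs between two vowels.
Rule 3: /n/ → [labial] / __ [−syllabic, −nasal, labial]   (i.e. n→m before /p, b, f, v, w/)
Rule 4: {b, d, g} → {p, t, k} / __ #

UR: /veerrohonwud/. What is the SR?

Rule 1 (degemination): /rr/ is a geminate; the first /r/ deletes. /veerrohonwud/ → veerohonwud.
Rule 2 (intervocalic h-deletion): /h/ occurs between vowels /o/ and /o/, so it deletes. /veerohonwud/ → veeroonwud.
Rule 3 (nasal place assimilation): /n/ precedes the labial consonant /w/, so it assimilates in place to [m]. /veeroonwud/ → veeroomwud.
Rule 4 (final devoicing): /d/ is a voiced stop in word-final position, so it devoices to [t]. /veeroomwud/ → veeroomwut.

veeroomwut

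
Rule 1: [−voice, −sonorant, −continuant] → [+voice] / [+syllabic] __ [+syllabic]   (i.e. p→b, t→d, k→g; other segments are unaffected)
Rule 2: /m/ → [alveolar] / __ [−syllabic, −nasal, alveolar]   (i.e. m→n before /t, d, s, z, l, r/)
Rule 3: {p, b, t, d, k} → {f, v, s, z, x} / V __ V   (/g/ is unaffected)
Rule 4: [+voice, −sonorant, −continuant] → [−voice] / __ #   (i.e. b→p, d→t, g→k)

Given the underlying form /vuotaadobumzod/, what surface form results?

Rule 1 (intervocalic voicing): /t/ is a voiceless stop between vowels /o/ and /a/, so it voices to [d]. /vuotaadobumzod/ → vuodaadobumzod.
Rule 2 (nasal place assimilation): /m/ precedes the alveolar consonant /z/, so it assimilates in place to [n]. /vuodaadobumzod/ → vuodaadobunzod.
Rule 3 (intervocalic spirantization): /d/ is a stop between vowels /o/ and /a/, so it spirantizes to the fricative [z]. /d/ is a stop between vowels /a/ and /o/, so it spirantizes to the fricative [z]. /b/ is a stop between vowels /o/ and /u/, so it spirantizes to the fricative [v]. /vuodaadobunzod/ → vuozaazovunzod.
Rule 4 (final devoicing): /d/ is a voiced stop in word-final position, so it devoices to [t]. /vuozaazovunzod/ → vuozaazovunzot.

vuozaazovunzot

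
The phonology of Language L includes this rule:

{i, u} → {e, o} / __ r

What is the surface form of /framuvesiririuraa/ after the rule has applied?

framuvesererioraa

/i/ is a high vowel immediately before /r/, so it lowers to [e].
/i/ is a high vowel immediately before /r/, so it lowers to [e].
/u/ is a high vowel immediately before /r/, so it lowers to [o].
Surface form: [framuvesererioraa].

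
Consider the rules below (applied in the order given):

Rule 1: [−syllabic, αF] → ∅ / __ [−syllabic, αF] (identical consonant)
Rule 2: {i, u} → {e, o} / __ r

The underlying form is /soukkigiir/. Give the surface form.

Rule 1 (degemination): /kk/ is a geminate; the first /k/ deletes. /soukkigiir/ → soukigiir.
Rule 2 (pre-rhotic lowering): /i/ is a high vowel immediately before /r/, so it lowers to [e]. /soukigiir/ → soukigier.

soukigier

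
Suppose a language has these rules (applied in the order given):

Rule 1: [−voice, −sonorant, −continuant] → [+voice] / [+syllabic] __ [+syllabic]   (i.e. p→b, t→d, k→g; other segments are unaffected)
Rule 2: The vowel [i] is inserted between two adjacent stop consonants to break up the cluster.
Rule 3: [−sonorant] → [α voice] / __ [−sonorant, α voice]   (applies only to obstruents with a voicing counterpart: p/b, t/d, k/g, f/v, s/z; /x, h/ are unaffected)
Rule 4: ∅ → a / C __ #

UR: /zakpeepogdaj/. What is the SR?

Rule 1 (intervocalic voicing): /p/ is a voiceless stop between vowels /e/ and /o/, so it voices to [b]. /zakpeepogdaj/ → zakpeebogdaj.
Rule 2 (stop-cluster i-epenthesis): /k/ and /p/ form a stop–stop cluster, so [i] is inserted between them. /g/ and /d/ form a stop–stop cluster, so [i] is inserted between them. /zakpeebogdaj/ → zakipeebogidaj.
Rule 3 (regressive voicing assimilation): no segment meets the environment; /zakipeebogidaj/ is unchanged.
Rule 4 (final a-epenthesis): the form ends in the consonant /j/, so [a] is inserted word-finally. /zakipeebogidaj/ → zakipeebogidaja.

zakipeebogidaja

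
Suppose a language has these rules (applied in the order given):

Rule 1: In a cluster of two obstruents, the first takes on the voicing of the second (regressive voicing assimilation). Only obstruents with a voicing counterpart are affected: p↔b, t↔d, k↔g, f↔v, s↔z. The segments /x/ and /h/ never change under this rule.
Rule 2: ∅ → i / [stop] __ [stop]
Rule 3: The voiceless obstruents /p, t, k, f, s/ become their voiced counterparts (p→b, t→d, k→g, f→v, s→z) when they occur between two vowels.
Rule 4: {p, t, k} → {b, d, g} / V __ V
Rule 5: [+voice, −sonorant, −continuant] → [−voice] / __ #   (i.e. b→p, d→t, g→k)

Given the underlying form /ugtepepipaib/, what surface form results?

ugidebebibaip

Rule 1 (regressive voicing assimilation): /g/ precedes the voiceless obstruent /t/, so it devoices to [k] by assimilation. /ugtepepipaib/ → uktepepipaib.
Rule 2 (stop-cluster i-epenthesis): /k/ and /t/ form a stop–stop cluster, so [i] is inserted between them. /uktepepipaib/ → ukitepepipaib.
Rule 3 (intervocalic voicing): /k/ is a voiceless obstruent between vowels /u/ and /i/, so it voices to [g]. /t/ is a voiceless obstruent between vowels /i/ and /e/, so it voices to [d]. /p/ is a voiceless obstruent between vowels /e/ and /e/, so it voices to [b]. /p/ is a voiceless obstruent between vowels /e/ and /i/, so it voices to [b]. /p/ is a voiceless obstruent between vowels /i/ and /a/, so it voices to [b]. /ukitepepipaib/ → ugidebebibaib.
Rule 4 (intervocalic voicing): no segment meets the environment; /ugidebebibaib/ is unchanged.
Rule 5 (final devoicing): /b/ is a voiced stop in word-final position, so it devoices to [p]. /ugidebebibaib/ → ugidebebibaip.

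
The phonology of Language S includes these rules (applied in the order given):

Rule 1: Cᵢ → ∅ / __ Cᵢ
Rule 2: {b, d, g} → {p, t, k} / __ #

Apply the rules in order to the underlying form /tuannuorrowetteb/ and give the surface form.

tuanuorowetep

Rule 1 (degemination): /nn/ is a geminate; the first /n/ deletes. /rr/ is a geminate; the first /r/ deletes. /tt/ is a geminate; the first /t/ deletes. /tuannuorrowetteb/ → tuanuoroweteb.
Rule 2 (final devoicing): /b/ is a voiced stop in word-final position, so it devoices to [p]. /tuanuoroweteb/ → tuanuorowetep.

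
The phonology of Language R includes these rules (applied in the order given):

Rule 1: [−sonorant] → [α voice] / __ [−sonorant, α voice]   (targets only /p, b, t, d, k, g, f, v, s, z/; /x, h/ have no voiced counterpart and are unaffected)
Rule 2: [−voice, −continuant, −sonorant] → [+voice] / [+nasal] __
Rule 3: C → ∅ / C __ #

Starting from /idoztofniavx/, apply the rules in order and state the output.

idostofniaf

Rule 1 (regressive voicing assimilation): /z/ precedes the voiceless obstruent /t/, so it devoices to [s] by assimilation. /v/ precedes the voiceless obstruent /x/, so it devoices to [f] by assimilation. /idoztofniavx/ → idostofniafx.
Rule 2 (post-nasal voicing): no segment meets the environment; /idostofniafx/ is unchanged.
Rule 3 (final cluster simplification): /x/ is the second consonant of a word-final cluster /fx/, so it deletes. /idostofniafx/ → idostofniaf.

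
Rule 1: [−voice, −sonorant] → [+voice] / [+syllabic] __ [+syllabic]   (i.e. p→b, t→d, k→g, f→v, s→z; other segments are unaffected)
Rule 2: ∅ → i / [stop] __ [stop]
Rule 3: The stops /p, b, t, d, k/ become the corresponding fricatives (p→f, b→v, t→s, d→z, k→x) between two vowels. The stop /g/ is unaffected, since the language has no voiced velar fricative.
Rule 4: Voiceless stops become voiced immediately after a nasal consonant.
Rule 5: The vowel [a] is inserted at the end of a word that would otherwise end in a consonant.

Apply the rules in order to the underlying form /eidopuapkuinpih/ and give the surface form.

Rule 1 (intervocalic voicing): /p/ is a voiceless obstruent between vowels /o/ and /u/, so it voices to [b]. /eidopuapkuinpih/ → eidobuapkuinpih.
Rule 2 (stop-cluster i-epenthesis): /p/ and /k/ form a stop–stop cluster, so [i] is inserted between them. /eidobuapkuinpih/ → eidobuapikuinpih.
Rule 3 (intervocalic spirantization): /d/ is a stop between vowels /i/ and /o/, so it spirantizes to the fricative [z]. /b/ is a stop between vowels /o/ and /u/, so it spirantizes to the fricative [v]. /p/ is a stop between vowels /a/ and /i/, so it spirantizes to the fricative [f]. /k/ is a stop between vowels /i/ and /u/, so it spirantizes to the fricative [x]. /eidobuapikuinpih/ → eizovuafixuinpih.
Rule 4 (post-nasal voicing): /p/ is a voiceless stop immediately after the nasal /n/, so it voices to [b]. /eizovuafixuinpih/ → eizovuafixuinbih.
Rule 5 (final a-epenthesis): the form ends in the consonant /h/, so [a] is inserted word-finally. /eizovuafixuinbih/ → eizovuafixuinbiha.

eizovuafixuinbiha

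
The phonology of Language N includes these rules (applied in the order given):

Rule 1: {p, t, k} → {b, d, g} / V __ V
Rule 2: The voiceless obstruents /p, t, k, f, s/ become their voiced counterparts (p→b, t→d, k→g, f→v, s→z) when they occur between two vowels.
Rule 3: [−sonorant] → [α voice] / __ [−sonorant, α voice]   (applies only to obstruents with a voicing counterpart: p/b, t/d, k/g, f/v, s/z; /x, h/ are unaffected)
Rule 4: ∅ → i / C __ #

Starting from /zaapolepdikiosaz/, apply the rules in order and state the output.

Rule 1 (intervocalic voicing): /p/ is a voiceless stop between vowels /a/ and /o/, so it voices to [b]. /k/ is a voiceless stop between vowels /i/ and /i/, so it voices to [g]. /zaapolepdikiosaz/ → zaabolepdigiosaz.
Rule 2 (intervocalic voicing): /s/ is a voiceless obstruent between vowels /o/ and /a/, so it voices to [z]. /zaabolepdigiosaz/ → zaabolepdigiozaz.
Rule 3 (regressive voicing assimilation): /p/ precedes the voiced obstruent /d/, so it voices to [b] by assimilation. /zaabolepdigiozaz/ → zaabolebdigiozaz.
Rule 4 (final i-epenthesis): the form ends in the consonant /z/, so [i] is inserted word-finally. /zaabolebdigiozaz/ → zaabolebdigiozazi.

zaabolebdigiozazi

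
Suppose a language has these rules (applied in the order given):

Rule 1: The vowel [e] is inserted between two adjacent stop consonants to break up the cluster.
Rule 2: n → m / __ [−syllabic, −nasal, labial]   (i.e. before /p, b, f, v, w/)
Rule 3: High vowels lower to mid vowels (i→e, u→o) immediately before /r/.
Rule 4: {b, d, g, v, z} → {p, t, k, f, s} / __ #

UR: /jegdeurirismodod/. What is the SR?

jegedeorerismodot

Rule 1 (stop-cluster e-epenthesis): /g/ and /d/ form a stop–stop cluster, so [e] is inserted between them. /jegdeurirismodod/ → jegedeurirismodod.
Rule 2 (nasal place assimilation): no segment meets the environment; /jegedeurirismodod/ is unchanged.
Rule 3 (pre-rhotic lowering): /u/ is a high vowel immediately before /r/, so it lowers to [o]. /i/ is a high vowel immediately before /r/, so it lowers to [e]. /jegedeurirismodod/ → jegedeorerismodod.
Rule 4 (final devoicing): /d/ is a voiced obstruent in word-final position, so it devoices to [t]. /jegedeorerismodod/ → jegedeorerismodot.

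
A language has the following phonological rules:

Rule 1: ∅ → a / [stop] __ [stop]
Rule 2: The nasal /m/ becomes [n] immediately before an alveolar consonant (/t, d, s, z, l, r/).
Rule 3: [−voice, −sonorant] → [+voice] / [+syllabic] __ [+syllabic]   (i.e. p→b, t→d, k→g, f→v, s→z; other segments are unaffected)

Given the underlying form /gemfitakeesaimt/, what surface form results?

Rule 1 (stop-cluster a-epenthesis): no segment meets the environment; /gemfitakeesaimt/ is unchanged.
Rule 2 (nasal place assimilation): /m/ precedes the alveolar consonant /t/, so it assimilates in place to [n]. /gemfitakeesaimt/ → gemfitakeesaint.
Rule 3 (intervocalic voicing): /t/ is a voiceless obstruent between vowels /i/ and /a/, so it voices to [d]. /k/ is a voiceless obstruent between vowels /a/ and /e/, so it voices to [g]. /s/ is a voiceless obstruent between vowels /e/ and /a/, so it voices to [z]. /gemfitakeesaint/ → gemfidageezaint.

gemfidageezaint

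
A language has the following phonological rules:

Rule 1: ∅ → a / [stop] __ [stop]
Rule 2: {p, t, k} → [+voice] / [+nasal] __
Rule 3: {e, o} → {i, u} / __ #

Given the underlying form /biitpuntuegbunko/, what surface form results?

Rule 1 (stop-cluster a-epenthesis): /t/ and /p/ form a stop–stop cluster, so [a] is inserted between them. /g/ and /b/ form a stop–stop cluster, so [a] is inserted between them. /biitpuntuegbunko/ → biitapuntuegabunko.
Rule 2 (post-nasal voicing): /t/ is a voiceless stop immediately after the nasal /n/, so it voices to [d]. /k/ is a voiceless stop immediately after the nasal /n/, so it voices to [g]. /biitapuntuegabunko/ → biitapunduegabungo.
Rule 3 (final vowel raising): /o/ is a mid vowel in word-final position, so it raises to [u]. /biitapunduegabungo/ → biitapunduegabungu.

biitapunduegabungu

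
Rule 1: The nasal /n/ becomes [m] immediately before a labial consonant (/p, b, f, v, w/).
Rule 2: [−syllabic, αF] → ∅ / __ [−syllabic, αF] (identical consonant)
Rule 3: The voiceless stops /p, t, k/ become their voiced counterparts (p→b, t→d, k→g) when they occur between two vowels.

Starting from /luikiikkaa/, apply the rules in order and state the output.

Rule 1 (nasal place assimilation): no segment meets the environment; /luikiikkaa/ is unchanged.
Rule 2 (degemination): /kk/ is a geminate; the first /k/ deletes. /luikiikkaa/ → luikiikaa.
Rule 3 (intervocalic voicing): /k/ is a voiceless stop between vowels /i/ and /i/, so it voices to [g]. /k/ is a voiceless stop between vowels /i/ and /a/, so it voices to [g]. /luikiikaa/ → luigiigaa.

luigiigaa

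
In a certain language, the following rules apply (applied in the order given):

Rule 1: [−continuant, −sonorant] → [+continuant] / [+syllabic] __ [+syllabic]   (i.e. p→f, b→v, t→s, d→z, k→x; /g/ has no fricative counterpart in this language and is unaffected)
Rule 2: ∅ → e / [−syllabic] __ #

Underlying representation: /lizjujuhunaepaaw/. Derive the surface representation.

lizjujuhunaefaawe

Rule 1 (intervocalic spirantization): /p/ is a stop between vowels /e/ and /a/, so it spirantizes to the fricative [f]. /lizjujuhunaepaaw/ → lizjujuhunaefaaw.
Rule 2 (final e-epenthesis): the form ends in the consonant /w/, so [e] is inserted word-finally. /lizjujuhunaefaaw/ → lizjujuhunaefaawe.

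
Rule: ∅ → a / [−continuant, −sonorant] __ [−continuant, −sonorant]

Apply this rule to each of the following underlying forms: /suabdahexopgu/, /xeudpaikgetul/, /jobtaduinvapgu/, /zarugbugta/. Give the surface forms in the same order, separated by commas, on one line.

/suabdahexopgu/: /b/ and /d/ form a stop–stop cluster, so [a] is inserted between them. /p/ and /g/ form a stop–stop cluster, so [a] is inserted between them. → [suabadahexopagu].
/xeudpaikgetul/: /d/ and /p/ form a stop–stop cluster, so [a] is inserted between them. /k/ and /g/ form a stop–stop cluster, so [a] is inserted between them. → [xeudapaikagetul].
/jobtaduinvapgu/: /b/ and /t/ form a stop–stop cluster, so [a] is inserted between them. /p/ and /g/ form a stop–stop cluster, so [a] is inserted between them. → [jobataduinvapagu].
/zarugbugta/: /g/ and /b/ form a stop–stop cluster, so [a] is inserted between them. /g/ and /t/ form a stop–stop cluster, so [a] is inserted between them. → [zarugabugata].

suabadahexopagu, xeudapaikagetul, jobataduinvapagu, zarugabugata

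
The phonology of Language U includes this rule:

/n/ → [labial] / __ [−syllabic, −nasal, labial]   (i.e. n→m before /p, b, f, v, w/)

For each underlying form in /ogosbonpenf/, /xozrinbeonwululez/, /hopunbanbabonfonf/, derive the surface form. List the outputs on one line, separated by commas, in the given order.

/ogosbonpenf/: /n/ precedes the labial consonant /p/, so it assimilates in place to [m]. /n/ precedes the labial consonant /f/, so it assimilates in place to [m]. → [ogosbompemf].
/xozrinbeonwululez/: /n/ precedes the labial consonant /b/, so it assimilates in place to [m]. /n/ precedes the labial consonant /w/, so it assimilates in place to [m]. → [xozrimbeomwululez].
/hopunbanbabonfonf/: /n/ precedes the labial consonant /b/, so it assimilates in place to [m]. /n/ precedes the labial consonant /b/, so it assimilates in place to [m]. /n/ precedes the labial consonant /f/, so it assimilates in place to [m]. /n/ precedes the labial consonant /f/, so it assimilates in place to [m]. → [hopumbambabomfomf].

ogosbompemf, xozrimbeomwululez, hopumbambabomfomf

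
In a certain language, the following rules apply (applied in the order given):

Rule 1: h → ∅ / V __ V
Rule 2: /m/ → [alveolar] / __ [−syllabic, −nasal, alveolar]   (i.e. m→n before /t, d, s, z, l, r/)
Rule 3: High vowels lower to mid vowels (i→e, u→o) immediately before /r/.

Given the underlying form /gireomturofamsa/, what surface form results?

Rule 1 (intervocalic h-deletion): no segment meets the environment; /gireomturofamsa/ is unchanged.
Rule 2 (nasal place assimilation): /m/ precedes the alveolar consonant /t/, so it assimilates in place to [n]. /m/ precedes the alveolar consonant /s/, so it assimilates in place to [n]. /gireomturofamsa/ → gireonturofansa.
Rule 3 (pre-rhotic lowering): /i/ is a high vowel immediately before /r/, so it lowers to [e]. /u/ is a high vowel immediately before /r/, so it lowers to [o]. /gireonturofansa/ → gereontorofansa.

gereontorofansa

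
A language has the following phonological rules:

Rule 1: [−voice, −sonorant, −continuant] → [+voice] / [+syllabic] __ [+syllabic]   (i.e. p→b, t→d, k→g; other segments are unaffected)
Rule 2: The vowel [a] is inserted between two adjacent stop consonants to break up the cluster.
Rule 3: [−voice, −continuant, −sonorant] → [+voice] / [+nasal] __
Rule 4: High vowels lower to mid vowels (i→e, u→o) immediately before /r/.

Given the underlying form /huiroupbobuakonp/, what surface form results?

hueroupabobuagonb

Rule 1 (intervocalic voicing): /k/ is a voiceless stop between vowels /a/ and /o/, so it voices to [g]. /huiroupbobuakonp/ → huiroupbobuagonp.
Rule 2 (stop-cluster a-epenthesis): /p/ and /b/ form a stop–stop cluster, so [a] is inserted between them. /huiroupbobuagonp/ → huiroupabobuagonp.
Rule 3 (post-nasal voicing): /p/ is a voiceless stop immediately after the nasal /n/, so it voices to [b]. /huiroupabobuagonp/ → huiroupabobuagonb.
Rule 4 (pre-rhotic lowering): /i/ is a high vowel immediately before /r/, so it lowers to [e]. /huiroupabobuagonb/ → hueroupabobuagonb.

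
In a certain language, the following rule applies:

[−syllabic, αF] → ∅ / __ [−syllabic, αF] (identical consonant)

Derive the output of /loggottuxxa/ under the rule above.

logotuxa

/gg/ is a geminate; the first /g/ deletes.
/tt/ is a geminate; the first /t/ deletes.
/xx/ is a geminate; the first /x/ deletes.
The other instances of /l/, /g/, /t/, /x/ do not occur in the required environment and remain unchanged.
Surface form: [logotuxa].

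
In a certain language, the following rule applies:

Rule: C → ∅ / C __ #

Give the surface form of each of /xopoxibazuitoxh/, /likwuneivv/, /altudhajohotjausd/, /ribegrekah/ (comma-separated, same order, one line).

/xopoxibazuitoxh/: /h/ is the second consonant of a word-final cluster /xh/, so it deletes. → [xopoxibazuitox].
/likwuneivv/: /v/ is the second consonant of a word-final cluster /vv/, so it deletes. → [likwuneiv].
/altudhajohotjausd/: /d/ is the second consonant of a word-final cluster /sd/, so it deletes. → [altudhajohotjaus].
/ribegrekah/: the rule's environment is not met; surfaces unchanged as [ribegrekah].

xopoxibazuitox, likwuneiv, altudhajohotjaus, ribegrekah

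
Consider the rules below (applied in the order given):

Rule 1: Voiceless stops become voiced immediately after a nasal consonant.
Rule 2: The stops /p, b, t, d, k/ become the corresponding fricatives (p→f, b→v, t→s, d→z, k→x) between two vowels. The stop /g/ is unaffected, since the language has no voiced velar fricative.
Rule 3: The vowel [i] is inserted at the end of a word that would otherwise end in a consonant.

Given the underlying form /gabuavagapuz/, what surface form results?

Rule 1 (post-nasal voicing): no segment meets the environment; /gabuavagapuz/ is unchanged.
Rule 2 (intervocalic spirantization): /b/ is a stop between vowels /a/ and /u/, so it spirantizes to the fricative [v]. /p/ is a stop between vowels /a/ and /u/, so it spirantizes to the fricative [f]. /gabuavagapuz/ → gavuavagafuz.
Rule 3 (final i-epenthesis): the form ends in the consonant /z/, so [i] is inserted word-finally. /gavuavagafuz/ → gavuavagafuzi.

gavuavagafuzi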